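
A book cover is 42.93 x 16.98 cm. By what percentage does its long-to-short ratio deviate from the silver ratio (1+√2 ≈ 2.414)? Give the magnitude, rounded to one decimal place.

Ratio = 42.93 / 16.98 ≈ 2.5283.
Ideal silver ratio ≈ 2.4142. |2.5283 − 2.4142| / 2.4142 ≈ 4.73% → 4.7%.

4.7%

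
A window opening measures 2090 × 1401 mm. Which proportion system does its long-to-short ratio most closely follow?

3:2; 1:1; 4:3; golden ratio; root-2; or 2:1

3:2

Ratio = 2090 / 1401 ≈ 1.492.
Distances: 3:2 1.500 (Δ 0.008); 1:1 1.000 (Δ 0.492); 4:3 1.333 (Δ 0.159); golden ratio 1.618 (Δ 0.126); root-2 1.414 (Δ 0.078); 2:1 2.000 (Δ 0.508).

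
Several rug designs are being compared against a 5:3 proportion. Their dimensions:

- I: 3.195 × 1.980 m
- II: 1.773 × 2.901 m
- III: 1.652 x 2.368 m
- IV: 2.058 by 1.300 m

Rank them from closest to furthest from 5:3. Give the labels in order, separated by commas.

Ratios: I = 3.195 / 1.980 ≈ 1.614; II = 2.901 / 1.773 ≈ 1.636; III = 2.368 / 1.652 ≈ 1.433; IV = 2.058 / 1.300 ≈ 1.583.
|Δ from 1.667|: I 0.053; II 0.031; III 0.234; IV 0.084.

II, I, IV, III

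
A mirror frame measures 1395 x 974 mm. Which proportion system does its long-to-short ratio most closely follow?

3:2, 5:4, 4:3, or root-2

root-2

1395/974 ≈ 1.432. Nearest candidates are root-2 (1.414, off by 0.018) and 3:2 (1.500, off by 0.068).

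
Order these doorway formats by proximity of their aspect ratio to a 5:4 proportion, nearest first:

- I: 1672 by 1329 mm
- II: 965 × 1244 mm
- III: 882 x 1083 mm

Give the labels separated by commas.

I: 1672/1329 ≈ 1.258 → |1.258 − 1.250| = 0.008
II: 1244/965 ≈ 1.289 → |1.289 − 1.250| = 0.039
III: 1083/882 ≈ 1.228 → |1.228 − 1.250| = 0.022

I, III, II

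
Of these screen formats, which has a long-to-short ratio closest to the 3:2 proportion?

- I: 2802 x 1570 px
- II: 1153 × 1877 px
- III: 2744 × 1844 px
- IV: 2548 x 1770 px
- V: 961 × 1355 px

Ratios (long/short): I ≈ 1.785; II ≈ 1.628; III ≈ 1.488; IV ≈ 1.440; V ≈ 1.410.
3:2 ≈ 1.500; option III is nearest (Δ 0.012).

III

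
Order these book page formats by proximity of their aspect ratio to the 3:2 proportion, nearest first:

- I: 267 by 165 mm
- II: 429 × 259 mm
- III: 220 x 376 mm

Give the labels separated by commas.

I: 267/165 ≈ 1.618 → |1.618 − 1.500| = 0.118
II: 429/259 ≈ 1.656 → |1.656 − 1.500| = 0.156
III: 376/220 ≈ 1.709 → |1.709 − 1.500| = 0.209

I, II, III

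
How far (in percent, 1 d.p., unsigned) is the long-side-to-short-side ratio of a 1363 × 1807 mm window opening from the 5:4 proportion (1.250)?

6.1%

Ratio = 1807 / 1363 ≈ 1.3258.
Ideal 5:4 = 1.2500. |1.3258 − 1.2500| / 1.2500 ≈ 6.06% → 6.1%.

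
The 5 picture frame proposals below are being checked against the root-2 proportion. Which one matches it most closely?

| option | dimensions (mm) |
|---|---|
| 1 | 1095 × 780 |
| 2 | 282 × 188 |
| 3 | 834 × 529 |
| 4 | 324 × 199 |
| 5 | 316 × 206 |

Target root-2 ≈ 1.414.
1: 1.404 (Δ0.010)  2: 1.500 (Δ0.086)  3: 1.577 (Δ0.163)  4: 1.628 (Δ0.214)  5: 1.534 (Δ0.120)

1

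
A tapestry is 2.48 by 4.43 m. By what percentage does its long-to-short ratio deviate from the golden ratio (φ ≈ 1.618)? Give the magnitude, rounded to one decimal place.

10.4%

Ratio = 4.43 / 2.48 ≈ 1.7863.
Ideal golden ratio ≈ 1.6180. |1.7863 − 1.6180| / 1.6180 ≈ 10.40% → 10.4%.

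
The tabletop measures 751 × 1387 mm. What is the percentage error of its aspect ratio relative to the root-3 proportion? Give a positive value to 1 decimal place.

Ratio = 1387 / 751 ≈ 1.8469.
Ideal root-3 ≈ 1.7321. |1.8469 − 1.7321| / 1.7321 ≈ 6.63% → 6.6%.

6.6%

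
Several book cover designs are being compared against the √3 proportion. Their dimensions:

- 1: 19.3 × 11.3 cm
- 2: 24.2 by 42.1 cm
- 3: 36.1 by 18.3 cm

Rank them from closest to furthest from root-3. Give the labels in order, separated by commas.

1: 19.3/11.3 ≈ 1.708 → |1.708 − 1.732| = 0.024
2: 42.1/24.2 ≈ 1.740 → |1.740 − 1.732| = 0.008
3: 36.1/18.3 ≈ 1.973 → |1.973 − 1.732| = 0.241

2, 1, 3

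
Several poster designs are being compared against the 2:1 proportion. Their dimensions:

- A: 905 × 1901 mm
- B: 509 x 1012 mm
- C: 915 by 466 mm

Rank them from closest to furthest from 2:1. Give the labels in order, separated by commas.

A: 1901/905 ≈ 2.101 → |2.101 − 2.000| = 0.101
B: 1012/509 ≈ 1.988 → |1.988 − 2.000| = 0.012
C: 915/466 ≈ 1.964 → |1.964 − 2.000| = 0.036

B, C, A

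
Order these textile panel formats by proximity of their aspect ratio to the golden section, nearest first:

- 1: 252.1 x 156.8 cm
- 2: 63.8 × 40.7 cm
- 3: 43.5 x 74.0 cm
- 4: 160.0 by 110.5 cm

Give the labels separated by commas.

1, 2, 3, 4

Ratios: 1 = 252.1 / 156.8 ≈ 1.608; 2 = 63.8 / 40.7 ≈ 1.568; 3 = 74.0 / 43.5 ≈ 1.701; 4 = 160.0 / 110.5 ≈ 1.448.
|Δ from 1.618|: 1 0.010; 2 0.050; 3 0.083; 4 0.170.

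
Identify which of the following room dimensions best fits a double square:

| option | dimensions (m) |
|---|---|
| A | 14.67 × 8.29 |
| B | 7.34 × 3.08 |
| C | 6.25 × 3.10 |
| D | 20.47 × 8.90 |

Target 2:1 ≈ 2.000.
A: 1.770 (Δ0.230)  B: 2.383 (Δ0.383)  C: 2.016 (Δ0.016)  D: 2.300 (Δ0.300)

C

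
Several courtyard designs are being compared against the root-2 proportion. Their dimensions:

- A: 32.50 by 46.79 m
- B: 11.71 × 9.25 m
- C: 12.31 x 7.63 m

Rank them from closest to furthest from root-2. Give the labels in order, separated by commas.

A, B, C

Ratios: A = 46.79 / 32.50 ≈ 1.440; B = 11.71 / 9.25 ≈ 1.266; C = 12.31 / 7.63 ≈ 1.613.
|Δ from 1.414|: A 0.026; B 0.148; C 0.199.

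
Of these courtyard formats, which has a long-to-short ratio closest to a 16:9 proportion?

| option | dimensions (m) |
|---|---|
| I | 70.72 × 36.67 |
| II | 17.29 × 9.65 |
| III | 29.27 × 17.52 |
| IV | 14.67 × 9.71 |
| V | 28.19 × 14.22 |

II

Target 16:9 ≈ 1.778.
I: 1.929 (Δ0.151)  II: 1.792 (Δ0.014)  III: 1.671 (Δ0.107)  IV: 1.511 (Δ0.267)  V: 1.982 (Δ0.204)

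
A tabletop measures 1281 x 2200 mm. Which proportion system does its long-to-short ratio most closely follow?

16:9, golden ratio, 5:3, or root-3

root-3

2200/1281 ≈ 1.717. Nearest candidates are root-3 (1.732, off by 0.015) and 5:3 (1.667, off by 0.050).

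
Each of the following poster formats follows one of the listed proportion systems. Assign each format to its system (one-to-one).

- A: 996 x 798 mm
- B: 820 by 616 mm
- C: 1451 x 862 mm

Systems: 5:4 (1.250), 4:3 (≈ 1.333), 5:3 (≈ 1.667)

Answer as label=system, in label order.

A=5:4, B=4:3, C=5:3

Ratios: A ≈ 1.248; B ≈ 1.331; C ≈ 1.683.
Targets: 5:4 ≈ 1.250; 4:3 ≈ 1.333; 5:3 ≈ 1.667.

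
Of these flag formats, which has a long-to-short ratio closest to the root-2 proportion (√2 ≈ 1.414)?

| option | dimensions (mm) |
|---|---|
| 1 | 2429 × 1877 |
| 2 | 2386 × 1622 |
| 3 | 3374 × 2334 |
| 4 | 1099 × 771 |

Target root-2 ≈ 1.414.
1: 1.294 (Δ0.120)  2: 1.471 (Δ0.057)  3: 1.446 (Δ0.032)  4: 1.425 (Δ0.011)

4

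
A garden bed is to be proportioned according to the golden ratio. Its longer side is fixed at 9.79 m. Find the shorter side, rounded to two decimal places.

6.05 m

golden ratio ≈ 1.61803.
Shorter side = 9.79 ÷ 1.61803 ≈ 6.0506 → 6.05 m.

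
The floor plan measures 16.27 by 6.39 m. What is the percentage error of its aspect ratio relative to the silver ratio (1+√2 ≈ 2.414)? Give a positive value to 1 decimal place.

Ratio = 16.27 / 6.39 ≈ 2.5462.
Ideal silver ratio ≈ 2.4142. |2.5462 − 2.4142| / 2.4142 ≈ 5.47% → 5.5%.

5.5%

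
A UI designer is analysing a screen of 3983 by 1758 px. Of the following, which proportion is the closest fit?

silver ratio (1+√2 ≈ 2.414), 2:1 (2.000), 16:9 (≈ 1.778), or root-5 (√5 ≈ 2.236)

root-5

3983/1758 ≈ 2.266. Nearest candidates are root-5 (2.236, off by 0.030) and silver ratio (2.414, off by 0.148).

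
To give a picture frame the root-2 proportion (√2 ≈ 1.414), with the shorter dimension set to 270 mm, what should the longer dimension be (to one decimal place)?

root-2 ≈ 1.41421.
Longer side = 270 × 1.41421 ≈ 381.837 → 381.8 mm.

381.8 mm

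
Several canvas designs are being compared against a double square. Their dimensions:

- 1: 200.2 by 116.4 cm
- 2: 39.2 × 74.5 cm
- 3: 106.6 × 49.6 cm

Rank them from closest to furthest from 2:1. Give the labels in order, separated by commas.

2, 3, 1

1: 200.2/116.4 ≈ 1.720 → |1.720 − 2.000| = 0.280
2: 74.5/39.2 ≈ 1.901 → |1.901 − 2.000| = 0.099
3: 106.6/49.6 ≈ 2.149 → |2.149 − 2.000| = 0.149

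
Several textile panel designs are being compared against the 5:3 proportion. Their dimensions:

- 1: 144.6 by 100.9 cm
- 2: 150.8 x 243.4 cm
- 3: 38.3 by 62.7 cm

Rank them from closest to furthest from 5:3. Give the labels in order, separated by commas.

Ratios: 1 = 144.6 / 100.9 ≈ 1.433; 2 = 243.4 / 150.8 ≈ 1.614; 3 = 62.7 / 38.3 ≈ 1.637.
|Δ from 1.667|: 1 0.234; 2 0.053; 3 0.030.

3, 2, 1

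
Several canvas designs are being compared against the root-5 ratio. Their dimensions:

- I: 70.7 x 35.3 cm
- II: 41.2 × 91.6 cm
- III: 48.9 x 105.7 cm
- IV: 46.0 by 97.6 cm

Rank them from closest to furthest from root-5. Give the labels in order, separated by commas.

Ratios: I = 70.7 / 35.3 ≈ 2.003; II = 91.6 / 41.2 ≈ 2.223; III = 105.7 / 48.9 ≈ 2.162; IV = 97.6 / 46.0 ≈ 2.122.
|Δ from 2.236|: I 0.233; II 0.013; III 0.074; IV 0.114.

II, III, IV, I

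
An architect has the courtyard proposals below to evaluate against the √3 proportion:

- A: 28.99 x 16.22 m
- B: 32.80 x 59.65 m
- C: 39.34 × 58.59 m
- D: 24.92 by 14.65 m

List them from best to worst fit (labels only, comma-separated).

D, A, B, C

Ratios: A = 28.99 / 16.22 ≈ 1.787; B = 59.65 / 32.80 ≈ 1.819; C = 58.59 / 39.34 ≈ 1.489; D = 24.92 / 14.65 ≈ 1.701.
|Δ from 1.732|: A 0.055; B 0.087; C 0.243; D 0.031.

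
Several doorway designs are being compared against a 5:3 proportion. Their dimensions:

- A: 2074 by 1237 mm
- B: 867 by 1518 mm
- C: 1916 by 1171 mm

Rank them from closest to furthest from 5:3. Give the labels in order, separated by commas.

A: 2074/1237 ≈ 1.677 → |1.677 − 1.667| = 0.010
B: 1518/867 ≈ 1.751 → |1.751 − 1.667| = 0.084
C: 1916/1171 ≈ 1.636 → |1.636 − 1.667| = 0.031

A, C, B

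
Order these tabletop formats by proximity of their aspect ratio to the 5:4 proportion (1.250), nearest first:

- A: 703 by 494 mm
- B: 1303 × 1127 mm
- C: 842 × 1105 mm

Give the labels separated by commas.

C, B, A

A: 703/494 ≈ 1.423 → |1.423 − 1.250| = 0.173
B: 1303/1127 ≈ 1.156 → |1.156 − 1.250| = 0.094
C: 1105/842 ≈ 1.312 → |1.312 − 1.250| = 0.062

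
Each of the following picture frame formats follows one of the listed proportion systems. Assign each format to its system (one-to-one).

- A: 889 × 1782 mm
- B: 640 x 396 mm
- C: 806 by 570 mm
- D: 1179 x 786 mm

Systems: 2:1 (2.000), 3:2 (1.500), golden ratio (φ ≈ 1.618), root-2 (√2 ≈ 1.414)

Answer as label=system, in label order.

A=2:1, B=golden ratio, C=root-2, D=3:2

Ratios: A ≈ 2.004; B ≈ 1.616; C ≈ 1.414; D ≈ 1.500.
Targets: 2:1 ≈ 2.000; 3:2 ≈ 1.500; golden ratio ≈ 1.618; root-2 ≈ 1.414.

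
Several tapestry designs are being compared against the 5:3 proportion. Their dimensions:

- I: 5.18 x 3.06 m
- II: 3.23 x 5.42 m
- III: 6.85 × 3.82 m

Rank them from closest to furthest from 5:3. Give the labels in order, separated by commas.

II, I, III

I: 5.18/3.06 ≈ 1.693 → |1.693 − 1.667| = 0.026
II: 5.42/3.23 ≈ 1.678 → |1.678 − 1.667| = 0.011
III: 6.85/3.82 ≈ 1.793 → |1.793 − 1.667| = 0.126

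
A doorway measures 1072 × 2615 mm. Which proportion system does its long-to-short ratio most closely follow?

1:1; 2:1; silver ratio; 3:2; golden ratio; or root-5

2615/1072 ≈ 2.439. Nearest candidates are silver ratio (2.414, off by 0.025) and root-5 (2.236, off by 0.203).

silver ratio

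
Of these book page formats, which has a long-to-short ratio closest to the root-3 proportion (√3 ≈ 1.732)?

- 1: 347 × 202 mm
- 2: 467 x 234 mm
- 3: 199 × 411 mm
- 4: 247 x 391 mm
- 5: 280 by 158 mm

Ratios (long/short): 1 ≈ 1.718; 2 ≈ 1.996; 3 ≈ 2.065; 4 ≈ 1.583; 5 ≈ 1.772.
root-3 ≈ 1.732; option 1 is nearest (Δ 0.014).

1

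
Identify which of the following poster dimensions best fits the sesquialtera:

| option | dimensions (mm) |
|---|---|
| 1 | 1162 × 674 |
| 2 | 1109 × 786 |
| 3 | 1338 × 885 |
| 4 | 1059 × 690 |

Ratios (long/short): 1 ≈ 1.724; 2 ≈ 1.411; 3 ≈ 1.512; 4 ≈ 1.535.
3:2 ≈ 1.500; option 3 is nearest (Δ 0.012).

3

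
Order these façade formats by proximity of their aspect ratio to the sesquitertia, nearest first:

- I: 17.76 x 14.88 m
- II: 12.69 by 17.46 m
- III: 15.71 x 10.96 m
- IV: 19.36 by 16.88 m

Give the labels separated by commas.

I: 17.76/14.88 ≈ 1.194 → |1.194 − 1.333| = 0.139
II: 17.46/12.69 ≈ 1.376 → |1.376 − 1.333| = 0.043
III: 15.71/10.96 ≈ 1.433 → |1.433 − 1.333| = 0.100
IV: 19.36/16.88 ≈ 1.147 → |1.147 − 1.333| = 0.186

II, III, I, IV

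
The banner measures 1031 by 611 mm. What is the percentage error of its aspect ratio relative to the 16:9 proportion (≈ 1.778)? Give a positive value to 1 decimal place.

5.1%

Ratio = 1031 / 611 ≈ 1.6874.
Ideal 16:9 ≈ 1.7778. |1.6874 − 1.7778| / 1.7778 ≈ 5.08% → 5.1%.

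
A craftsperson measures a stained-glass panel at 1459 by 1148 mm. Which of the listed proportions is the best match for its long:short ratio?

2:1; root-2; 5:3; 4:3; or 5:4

5:4

1459/1148 ≈ 1.271. Nearest candidates are 5:4 (1.250, off by 0.021) and 4:3 (1.333, off by 0.062).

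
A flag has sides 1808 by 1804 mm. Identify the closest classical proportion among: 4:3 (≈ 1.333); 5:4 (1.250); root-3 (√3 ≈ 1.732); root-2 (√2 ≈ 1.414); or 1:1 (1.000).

1808/1804 ≈ 1.002. Nearest candidates are 1:1 (1.000, off by 0.002) and 5:4 (1.250, off by 0.248).

1:1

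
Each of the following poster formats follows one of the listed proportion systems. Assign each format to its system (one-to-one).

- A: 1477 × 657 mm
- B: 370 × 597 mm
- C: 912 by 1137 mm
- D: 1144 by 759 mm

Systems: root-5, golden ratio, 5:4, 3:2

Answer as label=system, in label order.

Ratios: A ≈ 2.248; B ≈ 1.614; C ≈ 1.247; D ≈ 1.507.
Targets: root-5 ≈ 2.236; golden ratio ≈ 1.618; 5:4 ≈ 1.250; 3:2 ≈ 1.500.

A=root-5, B=golden ratio, C=5:4, D=3:2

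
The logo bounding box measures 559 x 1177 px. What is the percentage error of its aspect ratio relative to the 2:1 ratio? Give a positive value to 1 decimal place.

Ratio = 1177 / 559 ≈ 2.1055.
Ideal 2:1 = 2.0000. |2.1055 − 2.0000| / 2.0000 ≈ 5.28% → 5.3%.

5.3%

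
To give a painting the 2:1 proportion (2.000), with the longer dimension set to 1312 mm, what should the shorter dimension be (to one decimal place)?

2:1 = 2.00000.
Shorter side = 1312 ÷ 2.00000 ≈ 656.000 → 656.0 mm.

656.0 mm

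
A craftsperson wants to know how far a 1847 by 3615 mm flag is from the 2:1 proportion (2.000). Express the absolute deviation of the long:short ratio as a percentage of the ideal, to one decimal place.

Ratio = 3615 / 1847 ≈ 1.9572.
Ideal 2:1 = 2.0000. |1.9572 − 2.0000| / 2.0000 ≈ 2.14% → 2.1%.

2.1%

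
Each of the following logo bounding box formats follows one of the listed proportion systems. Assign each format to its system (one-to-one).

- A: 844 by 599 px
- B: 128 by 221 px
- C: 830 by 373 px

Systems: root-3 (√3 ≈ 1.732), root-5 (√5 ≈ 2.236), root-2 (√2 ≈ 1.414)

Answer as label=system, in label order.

A=root-2, B=root-3, C=root-5

A = 844/599 ≈ 1.409 → root-2 (1.414)
B = 221/128 ≈ 1.727 → root-3 (1.732)
C = 830/373 ≈ 2.225 → root-5 (2.236)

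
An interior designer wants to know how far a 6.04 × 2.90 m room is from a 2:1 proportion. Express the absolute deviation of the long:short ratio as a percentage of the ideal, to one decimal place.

4.1%

Ratio = 6.04 / 2.90 ≈ 2.0828.
Ideal 2:1 = 2.0000. |2.0828 − 2.0000| / 2.0000 ≈ 4.14% → 4.1%.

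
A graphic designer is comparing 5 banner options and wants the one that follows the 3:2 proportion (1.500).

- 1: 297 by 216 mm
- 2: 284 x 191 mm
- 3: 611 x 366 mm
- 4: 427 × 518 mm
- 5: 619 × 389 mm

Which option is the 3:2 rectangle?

Ratios (long/short): 1 ≈ 1.375; 2 ≈ 1.487; 3 ≈ 1.669; 4 ≈ 1.213; 5 ≈ 1.591.
3:2 ≈ 1.500; option 2 is nearest (Δ 0.013).

2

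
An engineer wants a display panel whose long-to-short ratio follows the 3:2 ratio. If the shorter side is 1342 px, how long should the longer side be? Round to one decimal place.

2013.0 px

3:2 = 1.50000.
Longer side = 1342 × 1.50000 ≈ 2013.000 → 2013.0 px.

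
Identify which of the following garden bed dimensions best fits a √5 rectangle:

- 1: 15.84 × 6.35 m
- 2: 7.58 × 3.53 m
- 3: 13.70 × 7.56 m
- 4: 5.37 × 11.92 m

4

Target root-5 ≈ 2.236.
1: 2.494 (Δ0.258)  2: 2.147 (Δ0.089)  3: 1.812 (Δ0.424)  4: 2.220 (Δ0.016)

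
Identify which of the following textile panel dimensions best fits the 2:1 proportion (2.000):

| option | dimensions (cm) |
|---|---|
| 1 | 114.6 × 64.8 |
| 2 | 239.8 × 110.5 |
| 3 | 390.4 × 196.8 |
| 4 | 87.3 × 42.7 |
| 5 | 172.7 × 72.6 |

3

Ratios (long/short): 1 ≈ 1.769; 2 ≈ 2.170; 3 ≈ 1.984; 4 ≈ 2.044; 5 ≈ 2.379.
2:1 ≈ 2.000; option 3 is nearest (Δ 0.016).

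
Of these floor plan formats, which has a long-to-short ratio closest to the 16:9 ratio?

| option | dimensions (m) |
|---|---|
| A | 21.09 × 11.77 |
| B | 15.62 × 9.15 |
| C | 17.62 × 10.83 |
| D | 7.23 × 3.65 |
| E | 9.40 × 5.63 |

Ratios (long/short): A ≈ 1.792; B ≈ 1.707; C ≈ 1.627; D ≈ 1.981; E ≈ 1.670.
16:9 ≈ 1.778; option A is nearest (Δ 0.014).

A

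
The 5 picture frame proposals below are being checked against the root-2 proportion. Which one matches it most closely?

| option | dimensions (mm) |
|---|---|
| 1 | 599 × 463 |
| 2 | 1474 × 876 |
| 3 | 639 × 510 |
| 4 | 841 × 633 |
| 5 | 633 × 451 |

Target root-2 ≈ 1.414.
1: 1.294 (Δ0.120)  2: 1.683 (Δ0.269)  3: 1.253 (Δ0.161)  4: 1.329 (Δ0.085)  5: 1.404 (Δ0.010)

5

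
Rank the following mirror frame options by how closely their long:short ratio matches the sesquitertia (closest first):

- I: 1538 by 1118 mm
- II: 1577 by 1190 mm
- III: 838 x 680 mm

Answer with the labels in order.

I: 1538/1118 ≈ 1.376 → |1.376 − 1.333| = 0.043
II: 1577/1190 ≈ 1.325 → |1.325 − 1.333| = 0.008
III: 838/680 ≈ 1.232 → |1.232 − 1.333| = 0.101

II, I, III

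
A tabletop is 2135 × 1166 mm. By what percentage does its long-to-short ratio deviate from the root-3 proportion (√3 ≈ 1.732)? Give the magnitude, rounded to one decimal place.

5.7%

Ratio = 2135 / 1166 ≈ 1.8310.
Ideal root-3 ≈ 1.7321. |1.8310 − 1.7321| / 1.7321 ≈ 5.71% → 5.7%.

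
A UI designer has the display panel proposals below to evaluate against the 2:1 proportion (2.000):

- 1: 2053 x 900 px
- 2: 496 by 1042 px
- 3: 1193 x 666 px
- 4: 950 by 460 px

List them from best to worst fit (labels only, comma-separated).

4, 2, 3, 1

1: 2053/900 ≈ 2.281 → |2.281 − 2.000| = 0.281
2: 1042/496 ≈ 2.101 → |2.101 − 2.000| = 0.101
3: 1193/666 ≈ 1.791 → |1.791 − 2.000| = 0.209
4: 950/460 ≈ 2.065 → |2.065 − 2.000| = 0.065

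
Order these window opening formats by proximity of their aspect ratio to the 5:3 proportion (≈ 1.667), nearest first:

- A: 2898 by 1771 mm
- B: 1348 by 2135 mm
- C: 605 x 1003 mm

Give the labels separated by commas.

A: 2898/1771 ≈ 1.636 → |1.636 − 1.667| = 0.031
B: 2135/1348 ≈ 1.584 → |1.584 − 1.667| = 0.083
C: 1003/605 ≈ 1.658 → |1.658 − 1.667| = 0.009

C, A, B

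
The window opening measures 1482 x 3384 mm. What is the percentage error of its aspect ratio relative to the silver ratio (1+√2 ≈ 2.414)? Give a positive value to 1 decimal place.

5.4%

Ratio = 3384 / 1482 ≈ 2.2834.
Ideal silver ratio ≈ 2.4142. |2.2834 − 2.4142| / 2.4142 ≈ 5.42% → 5.4%.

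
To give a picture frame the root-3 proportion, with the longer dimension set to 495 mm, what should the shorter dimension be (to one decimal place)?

285.8 mm

root-3 ≈ 1.73205.
Shorter side = 495 ÷ 1.73205 ≈ 285.789 → 285.8 mm.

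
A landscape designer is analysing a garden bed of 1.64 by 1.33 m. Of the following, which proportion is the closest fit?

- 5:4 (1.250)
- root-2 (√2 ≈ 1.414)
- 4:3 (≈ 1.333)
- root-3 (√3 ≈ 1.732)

5:4

1.64/1.33 ≈ 1.233. Nearest candidates are 5:4 (1.250, off by 0.017) and 4:3 (1.333, off by 0.100).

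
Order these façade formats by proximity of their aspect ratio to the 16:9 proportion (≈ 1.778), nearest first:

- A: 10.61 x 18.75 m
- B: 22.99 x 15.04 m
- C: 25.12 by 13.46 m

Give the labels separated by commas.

A: 18.75/10.61 ≈ 1.767 → |1.767 − 1.778| = 0.011
B: 22.99/15.04 ≈ 1.529 → |1.529 − 1.778| = 0.249
C: 25.12/13.46 ≈ 1.866 → |1.866 − 1.778| = 0.088

A, C, B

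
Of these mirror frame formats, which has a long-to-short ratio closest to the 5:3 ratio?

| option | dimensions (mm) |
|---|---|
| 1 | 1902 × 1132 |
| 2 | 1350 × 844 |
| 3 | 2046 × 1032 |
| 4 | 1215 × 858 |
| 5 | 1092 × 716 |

1

Target 5:3 ≈ 1.667.
1: 1.680 (Δ0.013)  2: 1.600 (Δ0.067)  3: 1.983 (Δ0.316)  4: 1.416 (Δ0.251)  5: 1.525 (Δ0.142)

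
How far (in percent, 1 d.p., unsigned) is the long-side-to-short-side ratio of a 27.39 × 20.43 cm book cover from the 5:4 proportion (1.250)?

Ratio = 27.39 / 20.43 ≈ 1.3407.
Ideal 5:4 = 1.2500. |1.3407 − 1.2500| / 1.2500 ≈ 7.26% → 7.3%.

7.3%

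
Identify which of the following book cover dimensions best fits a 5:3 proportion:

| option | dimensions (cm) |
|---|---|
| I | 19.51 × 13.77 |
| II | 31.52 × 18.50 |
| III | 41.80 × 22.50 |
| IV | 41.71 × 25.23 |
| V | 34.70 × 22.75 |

IV

Ratios (long/short): I ≈ 1.417; II ≈ 1.704; III ≈ 1.858; IV ≈ 1.653; V ≈ 1.525.
5:3 ≈ 1.667; option IV is nearest (Δ 0.014).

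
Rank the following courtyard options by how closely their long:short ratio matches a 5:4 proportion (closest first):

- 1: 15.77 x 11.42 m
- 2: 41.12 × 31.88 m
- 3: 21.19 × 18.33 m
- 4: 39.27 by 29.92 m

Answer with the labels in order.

Ratios: 1 = 15.77 / 11.42 ≈ 1.381; 2 = 41.12 / 31.88 ≈ 1.290; 3 = 21.19 / 18.33 ≈ 1.156; 4 = 39.27 / 29.92 ≈ 1.312.
|Δ from 1.250|: 1 0.131; 2 0.040; 3 0.094; 4 0.062.

2, 4, 3, 1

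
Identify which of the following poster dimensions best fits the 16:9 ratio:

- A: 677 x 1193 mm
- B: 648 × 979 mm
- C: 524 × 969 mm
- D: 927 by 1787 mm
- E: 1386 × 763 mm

A

Target 16:9 ≈ 1.778.
A: 1.762 (Δ0.016)  B: 1.511 (Δ0.267)  C: 1.849 (Δ0.071)  D: 1.928 (Δ0.150)  E: 1.817 (Δ0.039)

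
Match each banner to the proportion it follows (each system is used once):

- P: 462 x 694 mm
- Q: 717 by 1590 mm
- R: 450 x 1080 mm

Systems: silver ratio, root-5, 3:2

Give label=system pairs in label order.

P=3:2, Q=root-5, R=silver ratio

Ratios: P ≈ 1.502; Q ≈ 2.218; R ≈ 2.400.
Targets: silver ratio ≈ 2.414; root-5 ≈ 2.236; 3:2 ≈ 1.500.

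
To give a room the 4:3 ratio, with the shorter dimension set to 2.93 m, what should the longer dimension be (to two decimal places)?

4:3 ≈ 1.33333.
Longer side = 2.93 × 1.33333 ≈ 3.9067 → 3.91 m.

3.91 m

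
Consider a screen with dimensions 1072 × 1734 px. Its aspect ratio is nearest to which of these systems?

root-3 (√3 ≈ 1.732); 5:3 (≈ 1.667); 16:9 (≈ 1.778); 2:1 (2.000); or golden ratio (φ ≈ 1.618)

Ratio = 1734 / 1072 ≈ 1.618.
Distances: root-3 1.732 (Δ 0.114); 5:3 1.667 (Δ 0.049); 16:9 1.778 (Δ 0.160); 2:1 2.000 (Δ 0.382); golden ratio 1.618 (Δ 0.000).

golden ratio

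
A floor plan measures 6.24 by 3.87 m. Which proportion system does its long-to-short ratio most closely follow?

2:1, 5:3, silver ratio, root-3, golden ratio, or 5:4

golden ratio

6.24/3.87 ≈ 1.612. Nearest candidates are golden ratio (1.618, off by 0.006) and 5:3 (1.667, off by 0.055).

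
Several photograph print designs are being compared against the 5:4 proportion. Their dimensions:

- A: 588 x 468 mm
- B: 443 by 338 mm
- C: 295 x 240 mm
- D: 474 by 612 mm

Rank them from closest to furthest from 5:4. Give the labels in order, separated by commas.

A, C, D, B

A: 588/468 ≈ 1.256 → |1.256 − 1.250| = 0.006
B: 443/338 ≈ 1.311 → |1.311 − 1.250| = 0.061
C: 295/240 ≈ 1.229 → |1.229 − 1.250| = 0.021
D: 612/474 ≈ 1.291 → |1.291 − 1.250| = 0.041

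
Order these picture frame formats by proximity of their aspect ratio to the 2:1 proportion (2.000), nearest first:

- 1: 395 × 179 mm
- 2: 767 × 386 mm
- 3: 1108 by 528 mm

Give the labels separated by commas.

1: 395/179 ≈ 2.207 → |2.207 − 2.000| = 0.207
2: 767/386 ≈ 1.987 → |1.987 − 2.000| = 0.013
3: 1108/528 ≈ 2.098 → |2.098 − 2.000| = 0.098

2, 3, 1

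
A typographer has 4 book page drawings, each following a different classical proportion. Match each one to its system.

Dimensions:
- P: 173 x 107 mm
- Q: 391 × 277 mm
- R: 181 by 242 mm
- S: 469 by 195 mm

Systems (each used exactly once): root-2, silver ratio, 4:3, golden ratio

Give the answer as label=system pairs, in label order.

P=golden ratio, Q=root-2, R=4:3, S=silver ratio

Ratios: P ≈ 1.617; Q ≈ 1.412; R ≈ 1.337; S ≈ 2.405.
Targets: root-2 ≈ 1.414; silver ratio ≈ 2.414; 4:3 ≈ 1.333; golden ratio ≈ 1.618.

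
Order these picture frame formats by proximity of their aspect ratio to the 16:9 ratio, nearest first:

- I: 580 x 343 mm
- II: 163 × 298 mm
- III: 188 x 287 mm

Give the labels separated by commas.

Ratios: I = 580 / 343 ≈ 1.691; II = 298 / 163 ≈ 1.828; III = 287 / 188 ≈ 1.527.
|Δ from 1.778|: I 0.087; II 0.050; III 0.251.

II, I, III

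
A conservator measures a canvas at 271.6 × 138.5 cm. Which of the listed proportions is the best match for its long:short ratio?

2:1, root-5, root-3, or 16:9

2:1

Ratio = 271.6 / 138.5 ≈ 1.961.
Distances: 2:1 2.000 (Δ 0.039); root-5 2.236 (Δ 0.275); root-3 1.732 (Δ 0.229); 16:9 1.778 (Δ 0.183).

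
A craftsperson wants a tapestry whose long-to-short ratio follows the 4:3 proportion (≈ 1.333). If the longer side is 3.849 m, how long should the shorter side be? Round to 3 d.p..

2.887 m

4:3 ≈ 1.33333.
Shorter side = 3.849 ÷ 1.33333 ≈ 2.88676 → 2.887 m.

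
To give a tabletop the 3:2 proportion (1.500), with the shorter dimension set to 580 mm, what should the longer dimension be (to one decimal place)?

870.0 mm

3:2 = 1.50000.
Longer side = 580 × 1.50000 ≈ 870.000 → 870.0 mm.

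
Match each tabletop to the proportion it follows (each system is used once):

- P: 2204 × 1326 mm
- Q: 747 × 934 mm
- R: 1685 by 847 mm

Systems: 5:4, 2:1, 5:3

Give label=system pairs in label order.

P=5:3, Q=5:4, R=2:1

P = 2204/1326 ≈ 1.662 → 5:3 (1.667)
Q = 934/747 ≈ 1.250 → 5:4 (1.250)
R = 1685/847 ≈ 1.989 → 2:1 (2.000)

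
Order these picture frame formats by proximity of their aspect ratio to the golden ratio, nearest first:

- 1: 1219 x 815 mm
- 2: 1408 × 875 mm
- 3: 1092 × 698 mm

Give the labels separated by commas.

2, 3, 1

Ratios: 1 = 1219 / 815 ≈ 1.496; 2 = 1408 / 875 ≈ 1.609; 3 = 1092 / 698 ≈ 1.564.
|Δ from 1.618|: 1 0.122; 2 0.009; 3 0.054.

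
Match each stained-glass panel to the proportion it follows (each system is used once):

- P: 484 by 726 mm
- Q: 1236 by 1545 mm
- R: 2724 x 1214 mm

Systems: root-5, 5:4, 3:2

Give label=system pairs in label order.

P=3:2, Q=5:4, R=root-5

Ratios: P ≈ 1.500; Q ≈ 1.250; R ≈ 2.244.
Targets: root-5 ≈ 2.236; 5:4 ≈ 1.250; 3:2 ≈ 1.500.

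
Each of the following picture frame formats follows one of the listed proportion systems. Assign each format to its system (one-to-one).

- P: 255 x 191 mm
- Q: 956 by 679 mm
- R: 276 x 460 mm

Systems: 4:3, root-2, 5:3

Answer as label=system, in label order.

Ratios: P ≈ 1.335; Q ≈ 1.408; R ≈ 1.667.
Targets: 4:3 ≈ 1.333; root-2 ≈ 1.414; 5:3 ≈ 1.667.

P=4:3, Q=root-2, R=5:3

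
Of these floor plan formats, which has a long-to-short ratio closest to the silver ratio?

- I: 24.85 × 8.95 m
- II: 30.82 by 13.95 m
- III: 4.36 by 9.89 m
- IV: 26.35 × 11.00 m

IV

Ratios (long/short): I ≈ 2.777; II ≈ 2.209; III ≈ 2.268; IV ≈ 2.395.
silver ratio ≈ 2.414; option IV is nearest (Δ 0.019).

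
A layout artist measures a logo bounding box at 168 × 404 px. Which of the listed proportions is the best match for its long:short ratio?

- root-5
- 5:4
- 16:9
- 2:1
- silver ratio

404/168 ≈ 2.405. Nearest candidates are silver ratio (2.414, off by 0.009) and root-5 (2.236, off by 0.169).

silver ratio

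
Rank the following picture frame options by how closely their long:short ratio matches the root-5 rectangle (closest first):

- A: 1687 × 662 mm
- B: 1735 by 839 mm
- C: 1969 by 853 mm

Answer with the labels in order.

C, B, A

Ratios: A = 1687 / 662 ≈ 2.548; B = 1735 / 839 ≈ 2.068; C = 1969 / 853 ≈ 2.308.
|Δ from 2.236|: A 0.312; B 0.168; C 0.072.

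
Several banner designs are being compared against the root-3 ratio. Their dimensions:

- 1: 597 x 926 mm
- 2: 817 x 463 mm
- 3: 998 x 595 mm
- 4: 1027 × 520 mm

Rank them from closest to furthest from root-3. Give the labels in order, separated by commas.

2, 3, 1, 4

Ratios: 1 = 926 / 597 ≈ 1.551; 2 = 817 / 463 ≈ 1.765; 3 = 998 / 595 ≈ 1.677; 4 = 1027 / 520 ≈ 1.975.
|Δ from 1.732|: 1 0.181; 2 0.033; 3 0.055; 4 0.243.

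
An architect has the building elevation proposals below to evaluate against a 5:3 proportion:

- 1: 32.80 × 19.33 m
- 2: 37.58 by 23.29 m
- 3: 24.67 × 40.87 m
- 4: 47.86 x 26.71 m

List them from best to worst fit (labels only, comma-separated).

3, 1, 2, 4

1: 32.80/19.33 ≈ 1.697 → |1.697 − 1.667| = 0.030
2: 37.58/23.29 ≈ 1.614 → |1.614 − 1.667| = 0.053
3: 40.87/24.67 ≈ 1.657 → |1.657 − 1.667| = 0.010
4: 47.86/26.71 ≈ 1.792 → |1.792 − 1.667| = 0.125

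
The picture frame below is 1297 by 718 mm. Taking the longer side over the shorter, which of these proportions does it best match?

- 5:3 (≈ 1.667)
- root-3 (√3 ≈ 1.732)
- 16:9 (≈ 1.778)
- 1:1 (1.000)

16:9

1297/718 ≈ 1.806. Nearest candidates are 16:9 (1.778, off by 0.028) and root-3 (1.732, off by 0.074).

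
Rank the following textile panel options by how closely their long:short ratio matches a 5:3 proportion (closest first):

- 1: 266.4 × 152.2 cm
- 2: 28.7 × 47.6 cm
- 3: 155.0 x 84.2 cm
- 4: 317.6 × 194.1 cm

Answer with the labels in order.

1: 266.4/152.2 ≈ 1.750 → |1.750 − 1.667| = 0.083
2: 47.6/28.7 ≈ 1.659 → |1.659 − 1.667| = 0.008
3: 155.0/84.2 ≈ 1.841 → |1.841 − 1.667| = 0.174
4: 317.6/194.1 ≈ 1.636 → |1.636 − 1.667| = 0.031

2, 4, 1, 3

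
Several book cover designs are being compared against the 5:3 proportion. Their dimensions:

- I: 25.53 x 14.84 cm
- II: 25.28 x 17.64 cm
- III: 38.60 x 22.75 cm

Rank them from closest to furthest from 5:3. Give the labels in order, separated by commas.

I: 25.53/14.84 ≈ 1.720 → |1.720 − 1.667| = 0.053
II: 25.28/17.64 ≈ 1.433 → |1.433 − 1.667| = 0.234
III: 38.60/22.75 ≈ 1.697 → |1.697 − 1.667| = 0.030

III, I, II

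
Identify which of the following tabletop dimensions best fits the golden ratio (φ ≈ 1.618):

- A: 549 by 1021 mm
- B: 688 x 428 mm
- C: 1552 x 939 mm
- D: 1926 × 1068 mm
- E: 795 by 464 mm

B

Target golden ratio ≈ 1.618.
A: 1.860 (Δ0.242)  B: 1.607 (Δ0.011)  C: 1.653 (Δ0.035)  D: 1.803 (Δ0.185)  E: 1.713 (Δ0.095)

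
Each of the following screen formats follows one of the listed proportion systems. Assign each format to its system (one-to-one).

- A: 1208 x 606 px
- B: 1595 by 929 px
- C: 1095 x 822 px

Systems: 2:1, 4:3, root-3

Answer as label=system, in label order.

A=2:1, B=root-3, C=4:3

A = 1208/606 ≈ 1.993 → 2:1 (2.000)
B = 1595/929 ≈ 1.717 → root-3 (1.732)
C = 1095/822 ≈ 1.332 → 4:3 (1.333)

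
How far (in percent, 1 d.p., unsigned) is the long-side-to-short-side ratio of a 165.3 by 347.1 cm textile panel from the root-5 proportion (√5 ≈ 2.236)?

6.1%

Ratio = 347.1 / 165.3 ≈ 2.0998.
Ideal root-5 ≈ 2.2361. |2.0998 − 2.2361| / 2.2361 ≈ 6.10% → 6.1%.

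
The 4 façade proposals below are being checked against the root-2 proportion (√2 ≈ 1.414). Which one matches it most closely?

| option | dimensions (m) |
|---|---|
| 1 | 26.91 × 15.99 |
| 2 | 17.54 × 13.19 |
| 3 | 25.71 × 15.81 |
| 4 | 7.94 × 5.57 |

4

Ratios (long/short): 1 ≈ 1.683; 2 ≈ 1.330; 3 ≈ 1.626; 4 ≈ 1.425.
root-2 ≈ 1.414; option 4 is nearest (Δ 0.011).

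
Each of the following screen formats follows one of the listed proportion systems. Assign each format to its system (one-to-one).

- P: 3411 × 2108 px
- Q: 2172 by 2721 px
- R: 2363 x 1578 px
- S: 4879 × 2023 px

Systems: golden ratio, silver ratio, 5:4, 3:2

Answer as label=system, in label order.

P = 3411/2108 ≈ 1.618 → golden ratio (1.618)
Q = 2721/2172 ≈ 1.253 → 5:4 (1.250)
R = 2363/1578 ≈ 1.497 → 3:2 (1.500)
S = 4879/2023 ≈ 2.412 → silver ratio (2.414)

P=golden ratio, Q=5:4, R=3:2, S=silver ratio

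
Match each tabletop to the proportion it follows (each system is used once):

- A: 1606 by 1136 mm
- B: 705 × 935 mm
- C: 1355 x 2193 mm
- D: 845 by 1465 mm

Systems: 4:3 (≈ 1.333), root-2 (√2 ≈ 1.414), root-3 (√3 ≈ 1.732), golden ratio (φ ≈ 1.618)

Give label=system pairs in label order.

A=root-2, B=4:3, C=golden ratio, D=root-3

Ratios: A ≈ 1.414; B ≈ 1.326; C ≈ 1.618; D ≈ 1.734.
Targets: 4:3 ≈ 1.333; root-2 ≈ 1.414; root-3 ≈ 1.732; golden ratio ≈ 1.618.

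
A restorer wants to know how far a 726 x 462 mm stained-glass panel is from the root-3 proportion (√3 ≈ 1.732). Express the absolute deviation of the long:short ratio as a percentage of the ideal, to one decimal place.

Ratio = 726 / 462 ≈ 1.5714.
Ideal root-3 ≈ 1.7321. |1.5714 − 1.7321| / 1.7321 ≈ 9.28% → 9.3%.

9.3%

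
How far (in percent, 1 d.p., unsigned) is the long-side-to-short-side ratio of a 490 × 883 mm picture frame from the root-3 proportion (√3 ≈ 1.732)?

Ratio = 883 / 490 ≈ 1.8020.
Ideal root-3 ≈ 1.7321. |1.8020 − 1.7321| / 1.7321 ≈ 4.04% → 4.0%.

4.0%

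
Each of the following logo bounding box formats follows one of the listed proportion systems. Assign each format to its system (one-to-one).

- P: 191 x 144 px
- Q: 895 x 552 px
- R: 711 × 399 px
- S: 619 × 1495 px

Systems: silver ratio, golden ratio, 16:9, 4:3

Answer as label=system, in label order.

Ratios: P ≈ 1.326; Q ≈ 1.621; R ≈ 1.782; S ≈ 2.415.
Targets: silver ratio ≈ 2.414; golden ratio ≈ 1.618; 16:9 ≈ 1.778; 4:3 ≈ 1.333.

P=4:3, Q=golden ratio, R=16:9, S=silver ratio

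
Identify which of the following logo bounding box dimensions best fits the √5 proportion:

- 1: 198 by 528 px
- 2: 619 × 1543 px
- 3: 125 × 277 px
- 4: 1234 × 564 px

Ratios (long/short): 1 ≈ 2.667; 2 ≈ 2.493; 3 ≈ 2.216; 4 ≈ 2.188.
root-5 ≈ 2.236; option 3 is nearest (Δ 0.020).

3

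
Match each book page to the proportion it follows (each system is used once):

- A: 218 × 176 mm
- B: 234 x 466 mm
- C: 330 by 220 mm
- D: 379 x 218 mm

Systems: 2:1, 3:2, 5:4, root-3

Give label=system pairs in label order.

A = 218/176 ≈ 1.239 → 5:4 (1.250)
B = 466/234 ≈ 1.991 → 2:1 (2.000)
C = 330/220 ≈ 1.500 → 3:2 (1.500)
D = 379/218 ≈ 1.739 → root-3 (1.732)

A=5:4, B=2:1, C=3:2, D=root-3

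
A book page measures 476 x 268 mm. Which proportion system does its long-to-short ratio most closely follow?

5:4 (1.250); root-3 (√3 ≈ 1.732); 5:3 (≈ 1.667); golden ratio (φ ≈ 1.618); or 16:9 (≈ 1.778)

476/268 ≈ 1.776. Nearest candidates are 16:9 (1.778, off by 0.002) and root-3 (1.732, off by 0.044).

16:9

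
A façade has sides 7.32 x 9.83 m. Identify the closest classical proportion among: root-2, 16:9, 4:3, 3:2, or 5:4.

Ratio = 9.83 / 7.32 ≈ 1.343.
Distances: root-2 1.414 (Δ 0.071); 16:9 1.778 (Δ 0.435); 4:3 1.333 (Δ 0.010); 3:2 1.500 (Δ 0.157); 5:4 1.250 (Δ 0.093).

4:3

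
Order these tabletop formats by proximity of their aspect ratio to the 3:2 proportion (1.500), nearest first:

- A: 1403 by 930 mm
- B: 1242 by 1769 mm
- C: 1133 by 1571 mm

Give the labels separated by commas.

A, B, C

Ratios: A = 1403 / 930 ≈ 1.509; B = 1769 / 1242 ≈ 1.424; C = 1571 / 1133 ≈ 1.387.
|Δ from 1.500|: A 0.009; B 0.076; C 0.113.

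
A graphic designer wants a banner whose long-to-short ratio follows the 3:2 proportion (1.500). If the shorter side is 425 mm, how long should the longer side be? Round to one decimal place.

637.5 mm

3:2 = 1.50000.
Longer side = 425 × 1.50000 ≈ 637.500 → 637.5 mm.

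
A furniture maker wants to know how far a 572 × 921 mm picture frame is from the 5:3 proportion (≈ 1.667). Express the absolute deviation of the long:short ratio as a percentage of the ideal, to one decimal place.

3.4%

Ratio = 921 / 572 ≈ 1.6101.
Ideal 5:3 ≈ 1.6667. |1.6101 − 1.6667| / 1.6667 ≈ 3.40% → 3.4%.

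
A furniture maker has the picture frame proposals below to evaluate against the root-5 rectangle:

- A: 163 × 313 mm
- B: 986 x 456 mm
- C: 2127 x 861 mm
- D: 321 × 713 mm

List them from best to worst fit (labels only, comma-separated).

Ratios: A = 313 / 163 ≈ 1.920; B = 986 / 456 ≈ 2.162; C = 2127 / 861 ≈ 2.470; D = 713 / 321 ≈ 2.221.
|Δ from 2.236|: A 0.316; B 0.074; C 0.234; D 0.015.

D, B, C, A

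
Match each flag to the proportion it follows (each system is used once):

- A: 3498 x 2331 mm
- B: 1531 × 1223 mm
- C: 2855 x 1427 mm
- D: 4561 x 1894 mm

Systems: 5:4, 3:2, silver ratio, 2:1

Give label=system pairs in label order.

A = 3498/2331 ≈ 1.501 → 3:2 (1.500)
B = 1531/1223 ≈ 1.252 → 5:4 (1.250)
C = 2855/1427 ≈ 2.001 → 2:1 (2.000)
D = 4561/1894 ≈ 2.408 → silver ratio (2.414)

A=3:2, B=5:4, C=2:1, D=silver ratio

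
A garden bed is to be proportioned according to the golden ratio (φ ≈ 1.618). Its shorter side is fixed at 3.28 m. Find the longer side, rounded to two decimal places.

golden ratio ≈ 1.61803.
Longer side = 3.28 × 1.61803 ≈ 5.3071 → 5.31 m.

5.31 m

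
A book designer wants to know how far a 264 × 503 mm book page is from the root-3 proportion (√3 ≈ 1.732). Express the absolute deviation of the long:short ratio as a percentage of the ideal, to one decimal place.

10.0%

Ratio = 503 / 264 ≈ 1.9053.
Ideal root-3 ≈ 1.7321. |1.9053 − 1.7321| / 1.7321 ≈ 10.00% → 10.0%.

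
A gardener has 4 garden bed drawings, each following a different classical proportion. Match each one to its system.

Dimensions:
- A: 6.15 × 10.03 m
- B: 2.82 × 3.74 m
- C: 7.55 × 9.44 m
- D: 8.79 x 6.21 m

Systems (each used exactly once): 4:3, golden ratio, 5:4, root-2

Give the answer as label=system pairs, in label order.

A=golden ratio, B=4:3, C=5:4, D=root-2

A = 10.03/6.15 ≈ 1.631 → golden ratio (1.618)
B = 3.74/2.82 ≈ 1.326 → 4:3 (1.333)
C = 9.44/7.55 ≈ 1.250 → 5:4 (1.250)
D = 8.79/6.21 ≈ 1.415 → root-2 (1.414)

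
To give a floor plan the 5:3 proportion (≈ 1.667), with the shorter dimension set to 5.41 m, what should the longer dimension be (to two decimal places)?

9.02 m

5:3 ≈ 1.66667.
Longer side = 5.41 × 1.66667 ≈ 9.0167 → 9.02 m.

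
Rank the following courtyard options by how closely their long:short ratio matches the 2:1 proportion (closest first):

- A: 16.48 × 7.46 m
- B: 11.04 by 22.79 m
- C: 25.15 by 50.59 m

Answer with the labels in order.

A: 16.48/7.46 ≈ 2.209 → |2.209 − 2.000| = 0.209
B: 22.79/11.04 ≈ 2.064 → |2.064 − 2.000| = 0.064
C: 50.59/25.15 ≈ 2.012 → |2.012 − 2.000| = 0.012

C, B, A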